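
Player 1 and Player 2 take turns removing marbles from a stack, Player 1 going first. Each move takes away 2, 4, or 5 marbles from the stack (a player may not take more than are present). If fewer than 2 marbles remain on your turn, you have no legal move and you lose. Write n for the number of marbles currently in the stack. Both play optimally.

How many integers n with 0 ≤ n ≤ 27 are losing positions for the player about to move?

Use the standard recursion: the mover loses at a terminal position; elsewhere, the mover wins exactly when some move hands the opponent an L position.
n=0: no move → L
n=1: no move → L
n=2: can move to 0, which is L ⇒ W
n=3: can move to 1, which is L ⇒ W
n=4: can move to 0, which is L ⇒ W
n=5: can move to 1, which is L ⇒ W
n=6: can move to 1, which is L ⇒ W
n=7: moves to 5(W), 3(W), 2(W); every one is W ⇒ L
n=8: moves to 6(W), 4(W), 3(W); every one is W ⇒ L
n=9: can move to 7, which is L ⇒ W
n=10: can move to 8, which is L ⇒ W
n=11: can move to 7, which is L ⇒ W
n=12: can move to 8, which is L ⇒ W
n=13: can move to 8, which is L ⇒ W
n=14: moves to 12(W), 10(W), 9(W); every one is W ⇒ L
n=15: moves to 13(W), 11(W), 10(W); every one is W ⇒ L
n=16: can move to 14, which is L ⇒ W
n=17: can move to 15, which is L ⇒ W
n=18: can move to 14, which is L ⇒ W
n=19: can move to 15, which is L ⇒ W
n=20: can move to 15, which is L ⇒ W
n=21: moves to 19(W), 17(W), 16(W); every one is W ⇒ L
n=22: moves to 20(W), 18(W), 17(W); every one is W ⇒ L
n=23: can move to 21, which is L ⇒ W
n=24: can move to 22, which is L ⇒ W
n=25: can move to 21, which is L ⇒ W
n=26: can move to 22, which is L ⇒ W
n=27: can move to 22, which is L ⇒ W
L entries with 0 ≤ n ≤ 27: n = 0, 1, 7, 8, 14, 15, 21, 22; that makes 8.

8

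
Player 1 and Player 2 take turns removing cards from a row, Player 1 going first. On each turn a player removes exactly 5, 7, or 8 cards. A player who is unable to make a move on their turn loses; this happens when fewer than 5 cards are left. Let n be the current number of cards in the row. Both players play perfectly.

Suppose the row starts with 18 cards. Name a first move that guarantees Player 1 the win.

Classify positions by backward induction: terminal positions (no move available) are L. From any other position, the mover wins iff some move reaches an L.
n=0: no move → L
n=1: no move → L
n=2: no move → L
n=3: no move → L
n=4: no move → L
n=5: W (go to 0, an L position)
n=6: W (go to 1, an L position)
n=7: W (go to 2, an L position)
n=8: W (go to 3, an L position)
n=9: W (go to 4, an L position)
n=10: W (go to 3, an L position)
n=11: W (go to 4, an L position)
n=12: W (go to 4, an L position)
n=13: L (options 8(W), 6(W), 5(W) are all W)
n=14: L (options 9(W), 7(W), 6(W) are all W)
n=15: L (options 10(W), 8(W), 7(W) are all W)
n=16: L (options 11(W), 9(W), 8(W) are all W)
n=17: L (options 12(W), 10(W), 9(W) are all W)
n=18: W (go to 13, an L position)
From 18, the L positions reachable in one move are: 13.

Remove 5, leaving 13.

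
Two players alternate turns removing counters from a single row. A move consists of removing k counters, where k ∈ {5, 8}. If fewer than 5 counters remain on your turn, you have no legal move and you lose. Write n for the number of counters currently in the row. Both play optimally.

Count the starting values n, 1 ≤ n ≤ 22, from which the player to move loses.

Label each position W (a win for the player to move) or L (a loss). A position with no legal move is L; any other position is W exactly when some move reaches an L, and L when every move reaches a W.
n=0: no move → L
n=1: no move → L
n=2: no move → L
n=3: no move → L
n=4: no move → L
n=5: →0(L), so W
n=6: →1(L), so W
n=7: →2(L), so W
n=8: →3(L), so W
n=9: →4(L), so W
n=10: →2(L), so W
n=11: →3(L), so W
n=12: →4(L), so W
n=13: →8(W), 5(W) — all W, so L
n=14: →9(W), 6(W) — all W, so L
n=15: →10(W), 7(W) — all W, so L
n=16: →11(W), 8(W) — all W, so L
n=17: →12(W), 9(W) — all W, so L
n=18: →13(L), so W
n=19: →14(L), so W
n=20: →15(L), so W
n=21: →16(L), so W
n=22: →17(L), so W
L entries with 1 ≤ n ≤ 22 (n=0 is outside the asked range and is not counted): n = 1, 2, 3, 4, 13, 14, 15, 16, 17; that makes 9.

9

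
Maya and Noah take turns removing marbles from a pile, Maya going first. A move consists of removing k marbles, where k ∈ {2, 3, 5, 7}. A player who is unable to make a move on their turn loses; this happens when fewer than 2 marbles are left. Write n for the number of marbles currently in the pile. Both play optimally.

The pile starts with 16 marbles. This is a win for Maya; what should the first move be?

Remove 7, leaving 9.

Build the W/L table. Terminal = L. A non-terminal position is W if it has a move to some L; otherwise it is L.
n=0: no move → L
n=1: no move → L
n=2: →0(L), so W
n=3: →1(L), so W
n=4: →1(L), so W
n=5: →0(L), so W
n=6: →1(L), so W
n=7: →0(L), so W
n=8: →1(L), so W
n=9: →7(W), 6(W), 4(W), 2(W) — all W, so L
n=10: →8(W), 7(W), 5(W), 3(W) — all W, so L
n=11: →9(L), so W
n=12: →10(L), so W
n=13: →10(L), so W
n=14: →9(L), so W
n=15: →10(L), so W
n=16: →9(L), so W
From 16, the L positions reachable in one move are: 9.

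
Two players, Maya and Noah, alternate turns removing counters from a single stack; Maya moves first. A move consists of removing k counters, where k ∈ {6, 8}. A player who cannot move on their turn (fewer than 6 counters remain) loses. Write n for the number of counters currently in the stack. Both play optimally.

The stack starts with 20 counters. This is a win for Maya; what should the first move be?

Positions with no move are L. A position that does have a move is losing for the player to move precisely when every available move leads to a winning position for the opponent. Fill in the labels:
n=0: no move → L
n=1: no move → L
n=2: no move → L
n=3: no move → L
n=4: no move → L
n=5: no move → L
n=6: W (go to 0, an L position)
n=7: W (go to 1, an L position)
n=8: W (go to 2, an L position)
n=9: W (go to 3, an L position)
n=10: W (go to 4, an L position)
n=11: W (go to 5, an L position)
n=12: W (go to 4, an L position)
n=13: W (go to 5, an L position)
n=14: L (options 8(W), 6(W) are all W)
n=15: L (options 9(W), 7(W) are all W)
n=16: L (options 10(W), 8(W) are all W)
n=17: L (options 11(W), 9(W) are all W)
n=18: L (options 12(W), 10(W) are all W)
n=19: L (options 13(W), 11(W) are all W)
n=20: W (go to 14, an L position)
From 20, the L positions reachable in one move are: 14.

Remove 6, leaving 14.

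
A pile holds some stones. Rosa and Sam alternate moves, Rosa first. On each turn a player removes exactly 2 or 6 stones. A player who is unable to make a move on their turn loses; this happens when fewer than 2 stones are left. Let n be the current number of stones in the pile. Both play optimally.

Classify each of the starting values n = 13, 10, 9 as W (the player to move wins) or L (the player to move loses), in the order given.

13: L, 10: W, 9: L

Work bottom-up. With no move the player to move loses. Otherwise the position is W if at least one move leads to an L position for the opponent, and L if every move leads to a W.
n=0: no move → L
n=1: no move → L
n=2: →0(L), so W
n=3: →1(L), so W
n=4: →2(W) only, which is W, so L
n=5: →3(W) only, which is W, so L
n=6: →4(L), so W
n=7: →5(L), so W
n=8: →6(W), 2(W) — all W, so L
n=9: →7(W), 3(W) — all W, so L
n=10: →8(L), so W
n=11: →9(L), so W
n=12: →10(W), 6(W) — all W, so L
n=13: →11(W), 7(W) — all W, so L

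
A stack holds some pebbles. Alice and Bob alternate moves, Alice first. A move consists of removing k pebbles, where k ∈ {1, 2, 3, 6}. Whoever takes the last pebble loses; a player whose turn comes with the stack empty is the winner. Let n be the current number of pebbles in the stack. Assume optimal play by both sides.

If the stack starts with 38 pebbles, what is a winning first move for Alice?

Compute win/loss labels from the base case upward. A position with no move is W. Any other position is W if it can reach an L in one move, else L.
n=0: no move; the opponent has just taken the last pebble and therefore loses → W
n=1: only reaches 0(W), which is W → L
n=2: reaches L-position 1 → W
n=3: reaches L-position 1 → W
n=4: reaches L-position 1 → W
n=5: only reaches 4(W), 3(W), 2(W), all W → L
n=6: reaches L-position 5 → W
n=7: reaches L-position 5 → W
n=8: reaches L-position 5 → W
n=9: only reaches 8(W), 7(W), 6(W), 3(W), all W → L
n=10: reaches L-position 9 → W
n=11: reaches L-position 9 → W
n=12: reaches L-position 9 → W
n=13: only reaches 12(W), 11(W), 10(W), 7(W), all W → L
n=14: reaches L-position 13 → W
n=15: reaches L-position 13 → W
n=16: reaches L-position 13 → W
n=17: only reaches 16(W), 15(W), 14(W), 11(W), all W → L
n=18: reaches L-position 17 → W
n=19: reaches L-position 17 → W
n=20: reaches L-position 17 → W
n=21: only reaches 20(W), 19(W), 18(W), 15(W), all W → L
n=22: reaches L-position 21 → W
n=23: reaches L-position 21 → W
n=24: reaches L-position 21 → W
n=25: only reaches 24(W), 23(W), 22(W), 19(W), all W → L
n=26: reaches L-position 25 → W
n=27: reaches L-position 25 → W
n=28: reaches L-position 25 → W
n=29: only reaches 28(W), 27(W), 26(W), 23(W), all W → L
n=30: reaches L-position 29 → W
n=31: reaches L-position 29 → W
n=32: reaches L-position 29 → W
n=33: only reaches 32(W), 31(W), 30(W), 27(W), all W → L
n=34: reaches L-position 33 → W
n=35: reaches L-position 33 → W
n=36: reaches L-position 33 → W
n=37: only reaches 36(W), 35(W), 34(W), 31(W), all W → L
n=38: reaches L-position 37 → W
From 38, the L positions reachable in one move are: 37.

Remove 1, leaving 37.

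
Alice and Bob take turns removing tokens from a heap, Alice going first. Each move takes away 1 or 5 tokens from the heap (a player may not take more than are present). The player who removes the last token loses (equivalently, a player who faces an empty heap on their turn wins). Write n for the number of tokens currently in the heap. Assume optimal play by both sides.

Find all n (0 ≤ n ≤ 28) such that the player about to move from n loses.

1, 3, 5, 7, 9, 11, 13, 15, 17, 19, 21, 23, 25, 27

Positions with no move are W. A position that does have a move is losing for the player to move precisely when every available move leads to a winning position for the opponent. Fill in the labels:
n=0: no move; the opponent has just taken the last token and therefore loses → W
n=1: only reaches 0(W), which is W → L
n=2: reaches L-position 1 → W
n=3: only reaches 2(W), which is W → L
n=4: reaches L-position 3 → W
n=5: only reaches 4(W), 0(W), all W → L
n=6: reaches L-position 5 → W
n=7: only reaches 6(W), 2(W), all W → L
n=8: reaches L-position 7 → W
n=9: only reaches 8(W), 4(W), all W → L
n=10: reaches L-position 9 → W
n=11: only reaches 10(W), 6(W), all W → L
n=12: reaches L-position 11 → W
n=13: only reaches 12(W), 8(W), all W → L
n=14: reaches L-position 13 → W
n=15: only reaches 14(W), 10(W), all W → L
n=16: reaches L-position 15 → W
n=17: only reaches 16(W), 12(W), all W → L
n=18: reaches L-position 17 → W
n=19: only reaches 18(W), 14(W), all W → L
n=20: reaches L-position 19 → W
n=21: only reaches 20(W), 16(W), all W → L
n=22: reaches L-position 21 → W
n=23: only reaches 22(W), 18(W), all W → L
n=24: reaches L-position 23 → W
n=25: only reaches 24(W), 20(W), all W → L
n=26: reaches L-position 25 → W
n=27: only reaches 26(W), 22(W), all W → L
n=28: reaches L-position 27 → W
Reading off the rows marked L gives the requested list; there are 14 such values of n.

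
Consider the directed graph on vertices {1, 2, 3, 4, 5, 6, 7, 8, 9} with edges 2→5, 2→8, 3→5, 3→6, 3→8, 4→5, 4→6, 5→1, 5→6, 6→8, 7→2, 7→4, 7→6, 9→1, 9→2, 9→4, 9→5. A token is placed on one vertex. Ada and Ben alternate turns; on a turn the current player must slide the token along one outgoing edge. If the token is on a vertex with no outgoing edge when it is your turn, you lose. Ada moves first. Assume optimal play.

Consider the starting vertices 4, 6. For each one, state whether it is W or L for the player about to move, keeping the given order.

Positions with no move are L. A position that does have a move is losing for the player to move precisely when every available move leads to a winning position for the opponent. Fill in the labels:
Every edge goes from a vertex to one that appears earlier in the order 8, 1, 6, 5, 4, 2, 7, 3, 9, so processing vertices in that order labels each vertex after all of its successors.
8: no outgoing edge → L
1: no outgoing edge → L
6: can move to 8, which is L ⇒ W
5: can move to 1, which is L ⇒ W
4: moves to 5(W), 6(W); every one is W ⇒ L
2: can move to 8, which is L ⇒ W
7: can move to 4, which is L ⇒ W
3: can move to 8, which is L ⇒ W
9: can move to 4, which is L ⇒ W

4: L, 6: W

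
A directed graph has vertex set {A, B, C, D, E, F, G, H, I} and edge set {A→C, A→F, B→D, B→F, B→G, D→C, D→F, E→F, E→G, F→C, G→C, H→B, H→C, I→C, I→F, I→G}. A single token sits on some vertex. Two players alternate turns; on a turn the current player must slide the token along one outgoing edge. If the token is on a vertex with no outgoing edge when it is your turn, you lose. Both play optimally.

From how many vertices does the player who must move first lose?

Build the W/L table. Terminal = L. A non-terminal position is W if it has a move to some L; otherwise it is L.
Every edge goes from a vertex to one that appears earlier in the order C, G, F, D, B, A, I, E, H, so processing vertices in that order labels each vertex after all of its successors.
C: no outgoing edge → L
G: W (go to C, an L position)
F: W (go to C, an L position)
D: W (go to C, an L position)
B: L (options D(W), F(W), G(W) are all W)
A: W (go to C, an L position)
I: W (go to C, an L position)
E: L (options F(W), G(W) are all W)
H: W (go to B, an L position)
The L vertices are B, C, E; that is 3 in all.

3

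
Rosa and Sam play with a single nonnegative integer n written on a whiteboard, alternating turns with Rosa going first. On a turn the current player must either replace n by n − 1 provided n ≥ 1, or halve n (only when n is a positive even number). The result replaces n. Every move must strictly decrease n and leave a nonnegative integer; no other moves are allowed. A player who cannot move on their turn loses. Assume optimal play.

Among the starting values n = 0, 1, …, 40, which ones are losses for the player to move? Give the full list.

Build the W/L table. Terminal = L. A non-terminal position is W if it has a move to some L; otherwise it is L.
n=0: no move → L
n=1: can move to 0, which is L ⇒ W
n=2: the only move is to 1(W), a W ⇒ L
n=3: can move to 2, which is L ⇒ W
n=4: can move to 2, which is L ⇒ W
n=5: the only move is to 4(W), a W ⇒ L
n=6: can move to 5, which is L ⇒ W
n=7: the only move is to 6(W), a W ⇒ L
n=8: can move to 7, which is L ⇒ W
n=9: the only move is to 8(W), a W ⇒ L
n=10: can move to 5, which is L ⇒ W
n=11: the only move is to 10(W), a W ⇒ L
n=12: can move to 11, which is L ⇒ W
n=13: the only move is to 12(W), a W ⇒ L
n=14: can move to 7, which is L ⇒ W
n=15: the only move is to 14(W), a W ⇒ L
n=16: can move to 15, which is L ⇒ W
n=17: the only move is to 16(W), a W ⇒ L
n=18: can move to 9, which is L ⇒ W
n=19: the only move is to 18(W), a W ⇒ L
n=20: can move to 19, which is L ⇒ W
n=21: the only move is to 20(W), a W ⇒ L
n=22: can move to 11, which is L ⇒ W
n=23: the only move is to 22(W), a W ⇒ L
n=24: can move to 23, which is L ⇒ W
n=25: the only move is to 24(W), a W ⇒ L
n=26: can move to 13, which is L ⇒ W
n=27: the only move is to 26(W), a W ⇒ L
n=28: can move to 27, which is L ⇒ W
n=29: the only move is to 28(W), a W ⇒ L
n=30: can move to 15, which is L ⇒ W
n=31: the only move is to 30(W), a W ⇒ L
n=32: can move to 31, which is L ⇒ W
n=33: the only move is to 32(W), a W ⇒ L
n=34: can move to 17, which is L ⇒ W
n=35: the only move is to 34(W), a W ⇒ L
n=36: can move to 35, which is L ⇒ W
n=37: the only move is to 36(W), a W ⇒ L
n=38: can move to 19, which is L ⇒ W
n=39: the only move is to 38(W), a W ⇒ L
n=40: can move to 39, which is L ⇒ W
Reading off the rows marked L gives the requested list; there are 20 such values of n.

0, 2, 5, 7, 9, 11, 13, 15, 17, 19, 21, 23, 25, 27, 29, 31, 33, 35, 37, 39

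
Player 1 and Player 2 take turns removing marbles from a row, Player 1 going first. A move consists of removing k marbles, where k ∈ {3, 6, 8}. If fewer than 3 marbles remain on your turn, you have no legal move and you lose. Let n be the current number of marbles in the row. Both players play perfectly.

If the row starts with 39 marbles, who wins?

Player 1 wins.

Use the standard recursion: the mover loses at a terminal position; elsewhere, the mover wins exactly when some move hands the opponent an L position.
n=0: no move → L
n=1: no move → L
n=2: no move → L
n=3: reaches L-position 0 → W
n=4: reaches L-position 1 → W
n=5: reaches L-position 2 → W
n=6: reaches L-position 0 → W
n=7: reaches L-position 1 → W
n=8: reaches L-position 2 → W
n=9: reaches L-position 1 → W
n=10: reaches L-position 2 → W
n=11: only reaches 8(W), 5(W), 3(W), all W → L
n=12: only reaches 9(W), 6(W), 4(W), all W → L
n=13: only reaches 10(W), 7(W), 5(W), all W → L
n=14: reaches L-position 11 → W
n=15: reaches L-position 12 → W
n=16: reaches L-position 13 → W
n=17: reaches L-position 11 → W
n=18: reaches L-position 12 → W
n=19: reaches L-position 13 → W
n=20: reaches L-position 12 → W
n=21: reaches L-position 13 → W
n=22: only reaches 19(W), 16(W), 14(W), all W → L
n=23: only reaches 20(W), 17(W), 15(W), all W → L
n=24: only reaches 21(W), 18(W), 16(W), all W → L
n=25: reaches L-position 22 → W
n=26: reaches L-position 23 → W
n=27: reaches L-position 24 → W
n=28: reaches L-position 22 → W
n=29: reaches L-position 23 → W
n=30: reaches L-position 24 → W
n=31: reaches L-position 23 → W
n=32: reaches L-position 24 → W
n=33: only reaches 30(W), 27(W), 25(W), all W → L
n=34: only reaches 31(W), 28(W), 26(W), all W → L
n=35: only reaches 32(W), 29(W), 27(W), all W → L
n=36: reaches L-position 33 → W
n=37: reaches L-position 34 → W
n=38: reaches L-position 35 → W
n=39: reaches L-position 33 → W
From 39 Player 1 can remove 6, leaving 33, reaching an L position.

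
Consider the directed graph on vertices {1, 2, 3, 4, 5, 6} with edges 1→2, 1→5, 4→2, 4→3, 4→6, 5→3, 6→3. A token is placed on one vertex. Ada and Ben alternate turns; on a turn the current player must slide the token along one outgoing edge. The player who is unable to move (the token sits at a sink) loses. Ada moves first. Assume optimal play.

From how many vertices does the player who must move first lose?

2

Positions with no move are L. A position that does have a move is losing for the player to move precisely when every available move leads to a winning position for the opponent. Fill in the labels:
Every edge goes from a vertex to one that appears earlier in the order 2, 3, 6, 4, 5, 1, so processing vertices in that order labels each vertex after all of its successors.
2: no outgoing edge → L
3: no outgoing edge → L
6: reaches L-position 3 → W
4: reaches L-position 3 → W
5: reaches L-position 3 → W
1: reaches L-position 2 → W
The L vertices are 2, 3; that is 2 in all.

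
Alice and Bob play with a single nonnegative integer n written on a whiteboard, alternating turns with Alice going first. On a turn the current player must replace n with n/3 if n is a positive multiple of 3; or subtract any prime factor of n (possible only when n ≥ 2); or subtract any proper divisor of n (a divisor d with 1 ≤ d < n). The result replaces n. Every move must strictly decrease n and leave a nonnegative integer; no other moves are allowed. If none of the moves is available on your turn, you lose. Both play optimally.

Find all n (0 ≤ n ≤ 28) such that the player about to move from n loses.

0, 1, 4, 9, 14, 20, 26

Use the standard recursion: the mover loses at a terminal position; elsewhere, the mover wins exactly when some move hands the opponent an L position.
n=0: no move → L
n=1: no move → L
n=2: reaches L-position 0 → W
n=3: reaches L-position 0 → W
n=4: only reaches 2(W), 3(W), all W → L
n=5: reaches L-position 0 → W
n=6: reaches L-position 4 → W
n=7: reaches L-position 0 → W
n=8: reaches L-position 4 → W
n=9: only reaches 3(W), 6(W), 8(W), all W → L
n=10: reaches L-position 9 → W
n=11: reaches L-position 0 → W
n=12: reaches L-position 4 → W
n=13: reaches L-position 0 → W
n=14: only reaches 7(W), 12(W), 13(W), all W → L
n=15: reaches L-position 14 → W
n=16: reaches L-position 14 → W
n=17: reaches L-position 0 → W
n=18: reaches L-position 9 → W
n=19: reaches L-position 0 → W
n=20: only reaches 10(W), 15(W), 16(W), 18(W), 19(W), all W → L
n=21: reaches L-position 14 → W
n=22: reaches L-position 20 → W
n=23: reaches L-position 0 → W
n=24: reaches L-position 20 → W
n=25: reaches L-position 20 → W
n=26: only reaches 13(W), 24(W), 25(W), all W → L
n=27: reaches L-position 9 → W
n=28: reaches L-position 14 → W
Reading off the rows marked L gives the requested list; there are 7 such values of n.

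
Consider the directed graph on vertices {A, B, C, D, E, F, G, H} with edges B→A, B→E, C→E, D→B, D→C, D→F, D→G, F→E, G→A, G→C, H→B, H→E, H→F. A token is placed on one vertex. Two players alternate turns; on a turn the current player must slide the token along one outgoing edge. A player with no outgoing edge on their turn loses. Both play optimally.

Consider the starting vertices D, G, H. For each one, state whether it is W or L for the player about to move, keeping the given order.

Work bottom-up. With no move the player to move loses. Otherwise the position is W if at least one move leads to an L position for the opponent, and L if every move leads to a W.
Every edge goes from a vertex to one that appears earlier in the order E, A, F, B, C, G, D, H, so processing vertices in that order labels each vertex after all of its successors.
E: no outgoing edge → L
A: no outgoing edge → L
F: →E(L), so W
B: →A(L), so W
C: →E(L), so W
G: →A(L), so W
D: →G(W), C(W), B(W), F(W) — all W, so L
H: →E(L), so W

D: L, G: W, H: W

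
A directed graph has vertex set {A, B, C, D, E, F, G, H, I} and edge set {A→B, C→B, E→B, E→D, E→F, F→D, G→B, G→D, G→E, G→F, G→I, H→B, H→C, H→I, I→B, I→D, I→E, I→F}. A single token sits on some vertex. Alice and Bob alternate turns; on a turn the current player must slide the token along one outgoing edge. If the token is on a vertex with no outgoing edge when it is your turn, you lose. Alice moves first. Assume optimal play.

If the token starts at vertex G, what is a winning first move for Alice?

Positions with no move are L. A position that does have a move is losing for the player to move precisely when every available move leads to a winning position for the opponent. Fill in the labels:
Every edge goes from a vertex to one that appears earlier in the order B, D, F, E, I, C, G, A, H, so processing vertices in that order labels each vertex after all of its successors.
B: no outgoing edge → L
D: no outgoing edge → L
F: W (go to D, an L position)
E: W (go to D, an L position)
I: W (go to D, an L position)
C: W (go to B, an L position)
G: W (go to D, an L position)
A: W (go to B, an L position)
H: W (go to B, an L position)
From G, the L positions reachable in one move are: D, B. Any move reaching one of these is winning.

Move to D.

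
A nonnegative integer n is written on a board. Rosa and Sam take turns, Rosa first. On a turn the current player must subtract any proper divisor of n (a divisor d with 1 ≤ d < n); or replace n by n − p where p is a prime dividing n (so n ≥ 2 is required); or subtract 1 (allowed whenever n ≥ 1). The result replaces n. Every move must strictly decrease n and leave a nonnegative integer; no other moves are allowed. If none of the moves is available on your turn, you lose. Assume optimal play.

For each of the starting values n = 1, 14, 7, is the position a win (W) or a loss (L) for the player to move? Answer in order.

Label each position W (a win for the player to move) or L (a loss). A position with no legal move is L; any other position is W exactly when some move reaches an L, and L when every move reaches a W.
n=0: no move → L
n=1: W (go to 0, an L position)
n=2: W (go to 0, an L position)
n=3: W (go to 0, an L position)
n=4: L (options 2(W), 3(W) are all W)
n=5: W (go to 0, an L position)
n=6: W (go to 4, an L position)
n=7: W (go to 0, an L position)
n=8: W (go to 4, an L position)
n=9: L (options 6(W), 8(W) are all W)
n=10: W (go to 9, an L position)
n=11: W (go to 0, an L position)
n=12: W (go to 9, an L position)
n=13: W (go to 0, an L position)
n=14: L (options 7(W), 12(W), 13(W) are all W)

1: W, 14: L, 7: W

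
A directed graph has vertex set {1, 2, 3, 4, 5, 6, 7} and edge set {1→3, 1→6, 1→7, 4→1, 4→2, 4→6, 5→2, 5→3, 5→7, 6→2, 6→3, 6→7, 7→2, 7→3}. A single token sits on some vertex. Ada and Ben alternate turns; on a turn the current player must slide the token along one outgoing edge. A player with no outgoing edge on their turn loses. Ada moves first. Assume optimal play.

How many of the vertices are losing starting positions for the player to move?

Positions with no move are L. A position that does have a move is losing for the player to move precisely when every available move leads to a winning position for the opponent. Fill in the labels:
Every edge goes from a vertex to one that appears earlier in the order 2, 3, 7, 5, 6, 1, 4, so processing vertices in that order labels each vertex after all of its successors.
2: no outgoing edge → L
3: no outgoing edge → L
7: W (go to 3, an L position)
5: W (go to 3, an L position)
6: W (go to 3, an L position)
1: W (go to 3, an L position)
4: W (go to 2, an L position)
The L vertices are 2, 3; that is 2 in all.

2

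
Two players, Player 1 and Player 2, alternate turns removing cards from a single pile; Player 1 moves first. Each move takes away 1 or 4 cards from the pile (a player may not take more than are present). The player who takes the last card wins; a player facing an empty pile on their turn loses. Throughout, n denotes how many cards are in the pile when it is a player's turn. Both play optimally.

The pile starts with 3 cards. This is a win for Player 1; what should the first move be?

Compute win/loss labels from the base case upward. A position with no move is L. Any other position is W if it can reach an L in one move, else L.
n=0: no move → L
n=1: reaches L-position 0 → W
n=2: only reaches 1(W), which is W → L
n=3: reaches L-position 2 → W
From 3, the L positions reachable in one move are: 2.

Remove 1, leaving 2.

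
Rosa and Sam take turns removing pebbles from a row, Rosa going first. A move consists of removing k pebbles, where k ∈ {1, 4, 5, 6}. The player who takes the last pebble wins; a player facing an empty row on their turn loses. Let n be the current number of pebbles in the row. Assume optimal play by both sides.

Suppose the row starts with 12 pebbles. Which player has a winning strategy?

Compute win/loss labels from the base case upward. A position with no move is L. Any other position is W if it can reach an L in one move, else L.
n=0: no move → L
n=1: →0(L), so W
n=2: →1(W) only, which is W, so L
n=3: →2(L), so W
n=4: →0(L), so W
n=5: →0(L), so W
n=6: →2(L), so W
n=7: →2(L), so W
n=8: →2(L), so W
n=9: →8(W), 5(W), 4(W), 3(W) — all W, so L
n=10: →9(L), so W
n=11: →10(W), 7(W), 6(W), 5(W) — all W, so L
n=12: →11(L), so W
From 12 Rosa can remove 1, leaving 11, reaching an L position.

Rosa wins.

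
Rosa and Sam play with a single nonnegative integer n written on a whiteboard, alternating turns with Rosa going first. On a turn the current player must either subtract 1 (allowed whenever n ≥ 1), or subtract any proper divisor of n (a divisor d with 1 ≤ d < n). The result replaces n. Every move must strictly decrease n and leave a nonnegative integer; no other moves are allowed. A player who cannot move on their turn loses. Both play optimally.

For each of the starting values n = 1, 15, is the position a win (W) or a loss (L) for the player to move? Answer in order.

Classify positions by backward induction: terminal positions (no move available) are L. From any other position, the mover wins iff some move reaches an L.
n=0: no move → L
n=1: can move to 0, which is L ⇒ W
n=2: the only move is to 1(W), a W ⇒ L
n=3: can move to 2, which is L ⇒ W
n=4: can move to 2, which is L ⇒ W
n=5: the only move is to 4(W), a W ⇒ L
n=6: can move to 5, which is L ⇒ W
n=7: the only move is to 6(W), a W ⇒ L
n=8: can move to 7, which is L ⇒ W
n=9: moves to 6(W), 8(W); every one is W ⇒ L
n=10: can move to 5, which is L ⇒ W
n=11: the only move is to 10(W), a W ⇒ L
n=12: can move to 9, which is L ⇒ W
n=13: the only move is to 12(W), a W ⇒ L
n=14: can move to 7, which is L ⇒ W
n=15: moves to 10(W), 12(W), 14(W); every one is W ⇒ L

1: W, 15: L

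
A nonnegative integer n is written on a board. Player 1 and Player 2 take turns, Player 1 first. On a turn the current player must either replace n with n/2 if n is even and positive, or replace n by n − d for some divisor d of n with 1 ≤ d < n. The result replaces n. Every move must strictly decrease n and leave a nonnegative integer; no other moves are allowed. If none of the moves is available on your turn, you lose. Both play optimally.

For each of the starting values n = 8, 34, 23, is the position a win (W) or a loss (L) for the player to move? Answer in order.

Label each position W (a win for the player to move) or L (a loss). A position with no legal move is L; any other position is W exactly when some move reaches an L, and L when every move reaches a W.
n=0: no move → L
n=1: no move → L
n=2: can move to 1, which is L ⇒ W
n=3: the only move is to 2(W), a W ⇒ L
n=4: can move to 3, which is L ⇒ W
n=5: the only move is to 4(W), a W ⇒ L
n=6: can move to 3, which is L ⇒ W
n=7: the only move is to 6(W), a W ⇒ L
n=8: can move to 7, which is L ⇒ W
n=9: moves to 6(W), 8(W); every one is W ⇒ L
n=10: can move to 5, which is L ⇒ W
n=11: the only move is to 10(W), a W ⇒ L
n=12: can move to 9, which is L ⇒ W
n=13: the only move is to 12(W), a W ⇒ L
n=14: can move to 7, which is L ⇒ W
n=15: moves to 10(W), 12(W), 14(W); every one is W ⇒ L
n=16: can move to 15, which is L ⇒ W
n=17: the only move is to 16(W), a W ⇒ L
n=18: can move to 9, which is L ⇒ W
n=19: the only move is to 18(W), a W ⇒ L
n=20: can move to 15, which is L ⇒ W
n=21: moves to 14(W), 18(W), 20(W); every one is W ⇒ L
n=22: can move to 11, which is L ⇒ W
n=23: the only move is to 22(W), a W ⇒ L
n=24: can move to 21, which is L ⇒ W
n=25: moves to 20(W), 24(W); every one is W ⇒ L
n=26: can move to 13, which is L ⇒ W
n=27: moves to 18(W), 24(W), 26(W); every one is W ⇒ L
n=28: can move to 21, which is L ⇒ W
n=29: the only move is to 28(W), a W ⇒ L
n=30: can move to 15, which is L ⇒ W
n=31: the only move is to 30(W), a W ⇒ L
n=32: can move to 31, which is L ⇒ W
n=33: moves to 22(W), 30(W), 32(W); every one is W ⇒ L
n=34: can move to 17, which is L ⇒ W

8: W, 34: W, 23: L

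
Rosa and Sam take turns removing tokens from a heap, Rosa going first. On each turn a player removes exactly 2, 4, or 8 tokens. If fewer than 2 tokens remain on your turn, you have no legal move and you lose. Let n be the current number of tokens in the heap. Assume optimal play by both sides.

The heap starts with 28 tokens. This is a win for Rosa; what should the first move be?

Remove 4, leaving 24.

Build the W/L table. Terminal = L. A non-terminal position is W if it has a move to some L; otherwise it is L.
n=0: no move → L
n=1: no move → L
n=2: can move to 0, which is L ⇒ W
n=3: can move to 1, which is L ⇒ W
n=4: can move to 0, which is L ⇒ W
n=5: can move to 1, which is L ⇒ W
n=6: moves to 4(W), 2(W); every one is W ⇒ L
n=7: moves to 5(W), 3(W); every one is W ⇒ L
n=8: can move to 6, which is L ⇒ W
n=9: can move to 7, which is L ⇒ W
n=10: can move to 6, which is L ⇒ W
n=11: can move to 7, which is L ⇒ W
n=12: moves to 10(W), 8(W), 4(W); every one is W ⇒ L
n=13: moves to 11(W), 9(W), 5(W); every one is W ⇒ L
n=14: can move to 12, which is L ⇒ W
n=15: can move to 13, which is L ⇒ W
n=16: can move to 12, which is L ⇒ W
n=17: can move to 13, which is L ⇒ W
n=18: moves to 16(W), 14(W), 10(W); every one is W ⇒ L
n=19: moves to 17(W), 15(W), 11(W); every one is W ⇒ L
n=20: can move to 18, which is L ⇒ W
n=21: can move to 19, which is L ⇒ W
n=22: can move to 18, which is L ⇒ W
n=23: can move to 19, which is L ⇒ W
n=24: moves to 22(W), 20(W), 16(W); every one is W ⇒ L
n=25: moves to 23(W), 21(W), 17(W); every one is W ⇒ L
n=26: can move to 24, which is L ⇒ W
n=27: can move to 25, which is L ⇒ W
n=28: can move to 24, which is L ⇒ W
From 28, the L positions reachable in one move are: 24.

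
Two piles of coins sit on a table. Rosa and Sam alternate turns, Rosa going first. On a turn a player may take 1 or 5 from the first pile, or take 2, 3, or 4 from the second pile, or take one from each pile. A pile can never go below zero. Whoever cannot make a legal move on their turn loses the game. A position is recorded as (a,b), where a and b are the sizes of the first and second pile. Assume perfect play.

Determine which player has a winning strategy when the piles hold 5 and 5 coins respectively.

Rosa wins.

Work bottom-up. With no move the player to move loses. Otherwise the position is W if at least one move leads to an L position for the opponent, and L if every move leads to a W.
No move ever increases a pile, so every position that can arise here has a ≤ 5 and b ≤ 5; it is enough to label the cells with 0 ≤ a ≤ 5 and 0 ≤ b ≤ 5.
Every move lowers a or b (never raises either), so fill the grid row by row in increasing a, and left to right within a row: each cell's successors are then already labelled.
      b=0  b=1  b=2  b=3  b=4  b=5
a=0:    L    L    W    W    W    W
a=1:    W    W    W    L    L    W
a=2:    L    L    W    W    W    W
a=3:    W    W    W    L    L    W
a=4:    L    L    W    W    W    W
a=5:    W    W    W    L    L    W
Cells with no legal move (terminal, hence L): (0,0), (0,1).
The remaining L cells, each justified by listing all of its moves:
(1,3): L (options (0,3)(W), (1,1)(W), (1,0)(W), (0,2)(W) are all W)
(1,4): L (options (0,4)(W), (1,2)(W), (1,1)(W), (1,0)(W), (0,3)(W) are all W)
(2,0): L (sole option (1,0)(W) is W)
(2,1): L (options (1,1)(W), (1,0)(W) are all W)
(3,3): L (options (2,3)(W), (3,1)(W), (3,0)(W), (2,2)(W) are all W)
(3,4): L (options (2,4)(W), (3,2)(W), (3,1)(W), (3,0)(W), (2,3)(W) are all W)
(4,0): L (sole option (3,0)(W) is W)
(4,1): L (options (3,1)(W), (3,0)(W) are all W)
(5,3): L (options (4,3)(W), (0,3)(W), (5,1)(W), (5,0)(W), (4,2)(W) are all W)
(5,4): L (options (4,4)(W), (0,4)(W), (5,2)(W), (5,1)(W), (5,0)(W), (4,3)(W) are all W)
Every other cell has at least one move into one of the L cells above, so it is W.
From (5,5) Rosa can move to (5,3), reaching an L position.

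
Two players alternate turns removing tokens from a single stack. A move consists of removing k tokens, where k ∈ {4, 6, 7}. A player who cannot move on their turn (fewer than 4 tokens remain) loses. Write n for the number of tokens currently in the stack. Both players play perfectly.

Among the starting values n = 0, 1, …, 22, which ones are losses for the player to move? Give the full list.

0, 1, 2, 3, 11, 12, 13, 14, 22

Compute win/loss labels from the base case upward. A position with no move is L. Any other position is W if it can reach an L in one move, else L.
n=0: no move → L
n=1: no move → L
n=2: no move → L
n=3: no move → L
n=4: reaches L-position 0 → W
n=5: reaches L-position 1 → W
n=6: reaches L-position 2 → W
n=7: reaches L-position 3 → W
n=8: reaches L-position 2 → W
n=9: reaches L-position 3 → W
n=10: reaches L-position 3 → W
n=11: only reaches 7(W), 5(W), 4(W), all W → L
n=12: only reaches 8(W), 6(W), 5(W), all W → L
n=13: only reaches 9(W), 7(W), 6(W), all W → L
n=14: only reaches 10(W), 8(W), 7(W), all W → L
n=15: reaches L-position 11 → W
n=16: reaches L-position 12 → W
n=17: reaches L-position 13 → W
n=18: reaches L-position 14 → W
n=19: reaches L-position 13 → W
n=20: reaches L-position 14 → W
n=21: reaches L-position 14 → W
n=22: only reaches 18(W), 16(W), 15(W), all W → L
The losing starting values of n are exactly the entries labelled L in this table (9 of them).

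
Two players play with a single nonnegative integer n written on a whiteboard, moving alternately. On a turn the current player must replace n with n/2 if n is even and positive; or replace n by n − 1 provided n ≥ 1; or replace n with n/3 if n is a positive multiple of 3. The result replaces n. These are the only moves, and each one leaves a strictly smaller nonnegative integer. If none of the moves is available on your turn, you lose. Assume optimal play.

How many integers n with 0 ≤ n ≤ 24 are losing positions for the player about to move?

Classify positions by backward induction: terminal positions (no move available) are L. From any other position, the mover wins iff some move reaches an L.
n=0: no move → L
n=1: →0(L), so W
n=2: →1(W) only, which is W, so L
n=3: →2(L), so W
n=4: →2(L), so W
n=5: →4(W) only, which is W, so L
n=6: →2(L), so W
n=7: →6(W) only, which is W, so L
n=8: →7(L), so W
n=9: →3(W), 8(W) — all W, so L
n=10: →5(L), so W
n=11: →10(W) only, which is W, so L
n=12: →11(L), so W
n=13: →12(W) only, which is W, so L
n=14: →7(L), so W
n=15: →5(L), so W
n=16: →8(W), 15(W) — all W, so L
n=17: →16(L), so W
n=18: →9(L), so W
n=19: →18(W) only, which is W, so L
n=20: →19(L), so W
n=21: →7(L), so W
n=22: →11(L), so W
n=23: →22(W) only, which is W, so L
n=24: →23(L), so W
L entries with 0 ≤ n ≤ 24: n = 0, 2, 5, 7, 9, 11, 13, 16, 19, 23; that makes 10.

10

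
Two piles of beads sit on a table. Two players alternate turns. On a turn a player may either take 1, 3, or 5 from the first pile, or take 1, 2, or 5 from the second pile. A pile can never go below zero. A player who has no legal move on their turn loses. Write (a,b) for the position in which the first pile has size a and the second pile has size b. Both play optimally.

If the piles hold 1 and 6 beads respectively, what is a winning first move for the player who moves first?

Work bottom-up. With no move the player to move loses. Otherwise the position is W if at least one move leads to an L position for the opponent, and L if every move leads to a W.
No move ever increases a pile, so every position that can arise here has a ≤ 1 and b ≤ 6; it is enough to label the cells with 0 ≤ a ≤ 1 and 0 ≤ b ≤ 6.
Every move lowers a or b (never raises either), so fill the grid row by row in increasing a, and left to right within a row: each cell's successors are then already labelled.
      b=0  b=1  b=2  b=3  b=4  b=5  b=6
a=0:    L    W    W    L    W    W    L
a=1:    W    L    W    W    L    W    W
Cells with no legal move (terminal, hence L): (0,0).
The remaining L cells, each justified by listing all of its moves:
(0,3): moves to (0,2)(W), (0,1)(W); every one is W ⇒ L
(0,6): moves to (0,5)(W), (0,4)(W), (0,1)(W); every one is W ⇒ L
(1,1): moves to (0,1)(W), (1,0)(W); every one is W ⇒ L
(1,4): moves to (0,4)(W), (1,3)(W), (1,2)(W); every one is W ⇒ L
Every other cell has at least one move into one of the L cells above, so it is W.
From (1,6), the L positions reachable in one move are: (0,6), (1,4), (1,1). Any move reaching one of these is winning.

Move to (0,6).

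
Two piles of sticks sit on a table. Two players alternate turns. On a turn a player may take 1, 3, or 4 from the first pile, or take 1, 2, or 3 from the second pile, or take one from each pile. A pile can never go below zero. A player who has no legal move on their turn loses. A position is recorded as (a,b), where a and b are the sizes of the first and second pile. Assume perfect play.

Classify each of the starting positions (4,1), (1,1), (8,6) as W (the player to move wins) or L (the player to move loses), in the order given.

(4,1): L, (1,1): W, (8,6): L

Positions with no move are L. A position that does have a move is losing for the player to move precisely when every available move leads to a winning position for the opponent. Fill in the labels:
No move ever increases a pile, so every position that can arise here has a ≤ 8 and b ≤ 6; it is enough to label the cells with 0 ≤ a ≤ 8 and 0 ≤ b ≤ 6.
Every move lowers a or b (never raises either), so fill the grid row by row in increasing a, and left to right within a row: each cell's successors are then already labelled.
      b=0  b=1  b=2  b=3  b=4  b=5  b=6
a=0:    L    W    W    W    L    W    W
a=1:    W    W    L    W    W    W    L
a=2:    L    W    W    W    L    W    W
a=3:    W    W    L    W    W    W    L
a=4:    W    L    W    W    W    L    W
a=5:    W    W    W    L    W    W    W
a=6:    W    L    W    W    W    L    W
a=7:    L    W    W    W    L    W    W
a=8:    W    W    L    W    W    W    L
Cells with no legal move (terminal, hence L): (0,0).
The remaining L cells, each justified by listing all of its moves:
(0,4): only reaches (0,3)(W), (0,2)(W), (0,1)(W), all W → L
(1,2): only reaches (0,2)(W), (1,1)(W), (1,0)(W), (0,1)(W), all W → L
(1,6): only reaches (0,6)(W), (1,5)(W), (1,4)(W), (1,3)(W), (0,5)(W), all W → L
(2,0): only reaches (1,0)(W), which is W → L
(2,4): only reaches (1,4)(W), (2,3)(W), (2,2)(W), (2,1)(W), (1,3)(W), all W → L
(3,2): only reaches (2,2)(W), (0,2)(W), (3,1)(W), (3,0)(W), (2,1)(W), all W → L
(3,6): only reaches (2,6)(W), (0,6)(W), (3,5)(W), (3,4)(W), (3,3)(W), (2,5)(W), all W → L
(4,1): only reaches (3,1)(W), (1,1)(W), (0,1)(W), (4,0)(W), (3,0)(W), all W → L
(4,5): only reaches (3,5)(W), (1,5)(W), (0,5)(W), (4,4)(W), (4,3)(W), (4,2)(W), (3,4)(W), all W → L
(5,3): only reaches (4,3)(W), (2,3)(W), (1,3)(W), (5,2)(W), (5,1)(W), (5,0)(W), (4,2)(W), all W → L
(6,1): only reaches (5,1)(W), (3,1)(W), (2,1)(W), (6,0)(W), (5,0)(W), all W → L
(6,5): only reaches (5,5)(W), (3,5)(W), (2,5)(W), (6,4)(W), (6,3)(W), (6,2)(W), (5,4)(W), all W → L
(7,0): only reaches (6,0)(W), (4,0)(W), (3,0)(W), all W → L
(7,4): only reaches (6,4)(W), (4,4)(W), (3,4)(W), (7,3)(W), (7,2)(W), (7,1)(W), (6,3)(W), all W → L
(8,2): only reaches (7,2)(W), (5,2)(W), (4,2)(W), (8,1)(W), (8,0)(W), (7,1)(W), all W → L
(8,6): only reaches (7,6)(W), (5,6)(W), (4,6)(W), (8,5)(W), (8,4)(W), (8,3)(W), (7,5)(W), all W → L
Every other cell has at least one move into one of the L cells above, so it is W.
(4,1): one of the L cells justified above, so L
(1,1): the move to (0,0) reaches an L cell, so W
(8,6): one of the L cells justified above, so L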